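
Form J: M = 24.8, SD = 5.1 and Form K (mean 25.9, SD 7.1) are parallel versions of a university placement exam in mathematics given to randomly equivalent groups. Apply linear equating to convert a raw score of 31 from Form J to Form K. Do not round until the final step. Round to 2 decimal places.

34.53

Linear equating: y = (SD_Y/SD_X)(x − M_X) + M_Y
y = (7.1/5.1)(31 − 24.8) + 25.9
y = 1.392157 × 6.2 + 25.9 = 8.6314 + 25.9 = 34.53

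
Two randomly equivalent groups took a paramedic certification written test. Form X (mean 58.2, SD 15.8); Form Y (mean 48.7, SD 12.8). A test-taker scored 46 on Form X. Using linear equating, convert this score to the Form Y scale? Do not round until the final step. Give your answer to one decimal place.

38.8

Linear equating: y = (SD_Y/SD_X)(x − M_X) + M_Y
y = (12.8/15.8)(46 − 58.2) + 48.7
y = 0.810127 × -12.2 + 48.7 = -9.8835 + 48.7 = 38.8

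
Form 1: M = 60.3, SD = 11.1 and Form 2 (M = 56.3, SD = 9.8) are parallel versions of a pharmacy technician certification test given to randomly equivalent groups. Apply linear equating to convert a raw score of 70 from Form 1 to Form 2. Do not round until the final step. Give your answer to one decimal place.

64.9

Linear equating: y = (SD_Y/SD_X)(x − M_X) + M_Y
y = (9.8/11.1)(70 − 60.3) + 56.3
y = 0.882883 × 9.7 + 56.3 = 8.5640 + 56.3 = 64.9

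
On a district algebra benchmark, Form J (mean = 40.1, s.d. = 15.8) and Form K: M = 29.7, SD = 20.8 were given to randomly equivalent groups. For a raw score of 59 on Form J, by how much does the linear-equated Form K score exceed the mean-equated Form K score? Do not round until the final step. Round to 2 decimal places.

5.98

Mean-equated: 59 + (29.7 − 40.1) = 48.60
Linear-equated: (20.8/15.8)(59 − 40.1) + 29.7 = 54.581
Difference = 54.581 − 48.60 = 5.98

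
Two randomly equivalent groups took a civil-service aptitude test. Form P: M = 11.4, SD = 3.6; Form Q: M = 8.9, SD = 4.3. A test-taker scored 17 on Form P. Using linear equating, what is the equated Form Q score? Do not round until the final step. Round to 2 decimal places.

15.59

Linear equating: y = (SD_Y/SD_X)(x − M_X) + M_Y
y = (4.3/3.6)(17 − 11.4) + 8.9
y = 1.194444 × 5.6 + 8.9 = 6.6889 + 8.9 = 15.59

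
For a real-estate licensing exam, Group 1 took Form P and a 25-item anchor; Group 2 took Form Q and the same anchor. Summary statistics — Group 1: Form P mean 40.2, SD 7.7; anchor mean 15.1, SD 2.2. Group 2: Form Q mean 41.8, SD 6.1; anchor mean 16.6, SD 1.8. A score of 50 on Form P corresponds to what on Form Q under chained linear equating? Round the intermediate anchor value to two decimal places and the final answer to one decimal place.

Form P → anchor (Group 1): v = (2.2/7.7)(50 − 40.2) + 15.1 = 17.90
anchor → Form Q (Group 2): y = (6.1/1.8)(17.90 − 16.6) + 41.8 = 46.2

46.2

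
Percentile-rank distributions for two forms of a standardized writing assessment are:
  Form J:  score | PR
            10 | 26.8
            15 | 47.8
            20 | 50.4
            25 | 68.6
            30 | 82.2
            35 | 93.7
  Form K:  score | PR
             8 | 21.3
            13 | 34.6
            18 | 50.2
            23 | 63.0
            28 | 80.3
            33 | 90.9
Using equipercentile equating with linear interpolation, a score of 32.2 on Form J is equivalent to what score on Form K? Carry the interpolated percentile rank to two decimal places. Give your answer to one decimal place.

PR of 32.2 on Form J: 82.2 + (32.2 − 30)/(35 − 30) × (93.7 − 82.2) = 87.26
On Form K, PR 87.26 falls between score 28 (PR 80.3) and 33 (PR 90.9).
Interpolate: 28 + (87.26 − 80.3)/(90.9 − 80.3) × (33 − 28) = 31.3

31.3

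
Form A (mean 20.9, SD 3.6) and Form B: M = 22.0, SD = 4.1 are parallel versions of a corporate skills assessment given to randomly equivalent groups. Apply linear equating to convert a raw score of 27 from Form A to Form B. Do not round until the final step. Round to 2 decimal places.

Linear equating: y = (SD_Y/SD_X)(x − M_X) + M_Y
y = (4.1/3.6)(27 − 20.9) + 22.0
y = 1.138889 × 6.1 + 22.0 = 6.9472 + 22.0 = 28.95

28.95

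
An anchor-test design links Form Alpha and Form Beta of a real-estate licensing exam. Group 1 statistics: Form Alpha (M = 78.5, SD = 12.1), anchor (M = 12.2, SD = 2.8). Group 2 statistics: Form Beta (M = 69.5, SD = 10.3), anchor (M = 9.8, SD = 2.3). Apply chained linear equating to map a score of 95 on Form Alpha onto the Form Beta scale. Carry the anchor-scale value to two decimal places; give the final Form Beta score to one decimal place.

97.4

Form Alpha → anchor (Group 1): v = (2.8/12.1)(95 − 78.5) + 12.2 = 16.02
anchor → Form Beta (Group 2): y = (10.3/2.3)(16.02 − 9.8) + 69.5 = 97.4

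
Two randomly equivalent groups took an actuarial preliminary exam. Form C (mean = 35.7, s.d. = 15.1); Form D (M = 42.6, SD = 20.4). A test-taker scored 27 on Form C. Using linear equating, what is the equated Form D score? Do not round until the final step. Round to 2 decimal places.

30.85

Linear equating: y = (SD_Y/SD_X)(x − M_X) + M_Y
y = (20.4/15.1)(27 − 35.7) + 42.6
y = 1.350993 × -8.7 + 42.6 = -11.7536 + 42.6 = 30.85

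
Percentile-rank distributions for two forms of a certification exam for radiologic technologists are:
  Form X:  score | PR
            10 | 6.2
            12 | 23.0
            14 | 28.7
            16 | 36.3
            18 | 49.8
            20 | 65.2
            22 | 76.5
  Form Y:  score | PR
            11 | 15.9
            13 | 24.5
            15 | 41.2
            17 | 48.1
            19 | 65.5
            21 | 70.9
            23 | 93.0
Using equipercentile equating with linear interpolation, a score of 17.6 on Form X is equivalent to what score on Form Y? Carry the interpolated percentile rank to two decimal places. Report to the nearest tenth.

16.7

PR of 17.6 on Form X: 36.3 + (17.6 − 16)/(18 − 16) × (49.8 − 36.3) = 47.10
On Form Y, PR 47.10 falls between score 15 (PR 41.2) and 17 (PR 48.1).
Interpolate: 15 + (47.10 − 41.2)/(48.1 − 41.2) × (17 − 15) = 16.7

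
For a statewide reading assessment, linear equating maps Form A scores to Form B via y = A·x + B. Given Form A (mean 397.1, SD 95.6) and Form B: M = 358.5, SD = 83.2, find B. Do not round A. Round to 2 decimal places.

A = SD_Y / SD_X = 83.2 / 95.6 = 0.870293
B = M_Y − A·M_X = 358.5 − 0.870293 × 397.1 = 12.91

12.91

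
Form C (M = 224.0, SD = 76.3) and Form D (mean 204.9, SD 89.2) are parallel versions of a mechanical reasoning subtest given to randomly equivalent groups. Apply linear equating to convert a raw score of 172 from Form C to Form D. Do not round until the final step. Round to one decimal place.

144.1

Linear equating: y = (SD_Y/SD_X)(x − M_X) + M_Y
y = (89.2/76.3)(172 − 224.0) + 204.9
y = 1.169069 × -52.0 + 204.9 = -60.7916 + 204.9 = 144.1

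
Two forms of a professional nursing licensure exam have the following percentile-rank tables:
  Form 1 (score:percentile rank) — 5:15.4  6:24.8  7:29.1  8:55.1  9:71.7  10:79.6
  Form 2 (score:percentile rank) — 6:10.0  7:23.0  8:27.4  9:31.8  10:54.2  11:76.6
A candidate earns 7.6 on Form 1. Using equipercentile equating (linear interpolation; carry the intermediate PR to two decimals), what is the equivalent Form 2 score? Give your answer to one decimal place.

PR of 7.6 on Form 1: 29.1 + (7.6 − 7)/(8 − 7) × (55.1 − 29.1) = 44.70
On Form 2, PR 44.70 falls between score 9 (PR 31.8) and 10 (PR 54.2).
Interpolate: 9 + (44.70 − 31.8)/(54.2 − 31.8) × (10 − 9) = 9.6

9.6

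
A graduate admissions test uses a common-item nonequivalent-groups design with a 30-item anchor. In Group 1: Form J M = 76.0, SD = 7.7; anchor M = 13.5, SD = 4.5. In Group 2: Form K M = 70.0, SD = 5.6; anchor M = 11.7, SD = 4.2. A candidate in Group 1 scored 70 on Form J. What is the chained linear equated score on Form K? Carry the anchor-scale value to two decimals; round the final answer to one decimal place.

67.7

Form J → anchor (Group 1): v = (4.5/7.7)(70 − 76.0) + 13.5 = 9.99
anchor → Form K (Group 2): y = (5.6/4.2)(9.99 − 11.7) + 70.0 = 67.7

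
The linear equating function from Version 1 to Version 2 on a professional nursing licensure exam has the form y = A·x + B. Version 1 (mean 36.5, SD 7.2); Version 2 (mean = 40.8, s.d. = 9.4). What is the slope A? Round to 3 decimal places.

1.306

A = SD_Y / SD_X = 9.4 / 7.2 = 1.306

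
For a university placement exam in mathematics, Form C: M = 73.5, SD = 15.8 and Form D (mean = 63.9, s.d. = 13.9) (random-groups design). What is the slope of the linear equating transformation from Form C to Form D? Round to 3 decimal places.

0.880

A = SD_Y / SD_X = 13.9 / 15.8 = 0.880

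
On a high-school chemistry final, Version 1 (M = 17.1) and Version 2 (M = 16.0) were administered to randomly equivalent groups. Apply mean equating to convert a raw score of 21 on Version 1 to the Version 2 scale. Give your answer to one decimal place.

Mean equating: y = x + (M_Y − M_X) = 21 + (16.0 − 17.1) = 19.9

19.9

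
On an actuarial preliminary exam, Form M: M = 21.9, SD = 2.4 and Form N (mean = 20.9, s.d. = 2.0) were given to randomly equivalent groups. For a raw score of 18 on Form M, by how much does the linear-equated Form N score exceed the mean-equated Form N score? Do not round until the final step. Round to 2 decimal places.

Mean-equated: 18 + (20.9 − 21.9) = 17.00
Linear-equated: (2.0/2.4)(18 − 21.9) + 20.9 = 17.650
Difference = 17.650 − 17.00 = 0.65

0.65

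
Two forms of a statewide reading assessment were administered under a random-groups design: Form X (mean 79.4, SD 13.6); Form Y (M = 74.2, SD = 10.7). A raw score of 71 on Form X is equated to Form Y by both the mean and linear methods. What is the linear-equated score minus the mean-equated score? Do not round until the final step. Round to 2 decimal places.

1.79

Mean-equated: 71 + (74.2 − 79.4) = 65.80
Linear-equated: (10.7/13.6)(71 − 79.4) + 74.2 = 67.591
Difference = 67.591 − 65.80 = 1.79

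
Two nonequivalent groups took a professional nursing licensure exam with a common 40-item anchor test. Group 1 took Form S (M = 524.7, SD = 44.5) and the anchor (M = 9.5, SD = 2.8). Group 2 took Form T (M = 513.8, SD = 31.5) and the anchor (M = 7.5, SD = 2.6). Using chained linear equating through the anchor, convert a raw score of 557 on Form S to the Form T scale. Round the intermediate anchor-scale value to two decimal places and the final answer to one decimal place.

562.6

Form S → anchor (Group 1): v = (2.8/44.5)(557 − 524.7) + 9.5 = 11.53
anchor → Form T (Group 2): y = (31.5/2.6)(11.53 − 7.5) + 513.8 = 562.6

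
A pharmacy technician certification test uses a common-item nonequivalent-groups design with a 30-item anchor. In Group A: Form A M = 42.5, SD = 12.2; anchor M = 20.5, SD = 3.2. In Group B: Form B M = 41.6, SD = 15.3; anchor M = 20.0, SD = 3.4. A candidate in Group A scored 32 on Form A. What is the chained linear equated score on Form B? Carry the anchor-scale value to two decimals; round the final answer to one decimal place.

31.5

Form A → anchor (Group A): v = (3.2/12.2)(32 − 42.5) + 20.5 = 17.75
anchor → Form B (Group B): y = (15.3/3.4)(17.75 − 20.0) + 41.6 = 31.5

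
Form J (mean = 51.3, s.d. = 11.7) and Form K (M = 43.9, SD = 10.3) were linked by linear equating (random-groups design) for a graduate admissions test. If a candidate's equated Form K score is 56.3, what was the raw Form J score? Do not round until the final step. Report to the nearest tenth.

Invert y = (SD_Y/SD_X)(x − M_X) + M_Y:
x = (SD_X/SD_Y)(y − M_Y) + M_X = (11.7/10.3)(56.3 − 43.9) + 51.3
x = 1.135922 × 12.400 + 51.3 = 65.4

65.4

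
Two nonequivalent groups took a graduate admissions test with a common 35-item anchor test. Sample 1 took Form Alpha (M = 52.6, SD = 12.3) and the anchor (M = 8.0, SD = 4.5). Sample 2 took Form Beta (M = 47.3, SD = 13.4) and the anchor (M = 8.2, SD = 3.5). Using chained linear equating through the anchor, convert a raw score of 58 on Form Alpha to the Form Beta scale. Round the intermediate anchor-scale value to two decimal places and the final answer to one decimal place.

54.1

Form Alpha → anchor (Sample 1): v = (4.5/12.3)(58 − 52.6) + 8.0 = 9.98
anchor → Form Beta (Sample 2): y = (13.4/3.5)(9.98 − 8.2) + 47.3 = 54.1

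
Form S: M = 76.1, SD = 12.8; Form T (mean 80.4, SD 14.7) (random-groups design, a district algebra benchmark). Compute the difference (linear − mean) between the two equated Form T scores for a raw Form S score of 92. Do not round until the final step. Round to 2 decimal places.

2.36

Mean-equated: 92 + (80.4 − 76.1) = 96.30
Linear-equated: (14.7/12.8)(92 − 76.1) + 80.4 = 98.660
Difference = 98.660 − 96.30 = 2.36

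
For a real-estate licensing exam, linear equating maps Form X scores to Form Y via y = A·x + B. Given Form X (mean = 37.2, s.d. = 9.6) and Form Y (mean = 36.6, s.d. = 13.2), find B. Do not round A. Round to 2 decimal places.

-14.55

A = SD_Y / SD_X = 13.2 / 9.6 = 1.375000
B = M_Y − A·M_X = 36.6 − 1.375000 × 37.2 = -14.55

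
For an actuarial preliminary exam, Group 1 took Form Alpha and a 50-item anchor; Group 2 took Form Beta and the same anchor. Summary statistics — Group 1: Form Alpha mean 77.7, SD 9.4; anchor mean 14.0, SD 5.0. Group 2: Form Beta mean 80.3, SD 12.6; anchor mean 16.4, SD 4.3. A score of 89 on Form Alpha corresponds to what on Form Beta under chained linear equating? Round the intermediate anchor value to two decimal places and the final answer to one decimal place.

Form Alpha → anchor (Group 1): v = (5.0/9.4)(89 − 77.7) + 14.0 = 20.01
anchor → Form Beta (Group 2): y = (12.6/4.3)(20.01 − 16.4) + 80.3 = 90.9

90.9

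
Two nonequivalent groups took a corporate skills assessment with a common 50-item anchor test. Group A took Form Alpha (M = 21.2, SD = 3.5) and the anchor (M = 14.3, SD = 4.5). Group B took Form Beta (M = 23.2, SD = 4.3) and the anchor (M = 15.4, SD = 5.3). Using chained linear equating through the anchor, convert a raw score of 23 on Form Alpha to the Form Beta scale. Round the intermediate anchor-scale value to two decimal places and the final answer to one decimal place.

Form Alpha → anchor (Group A): v = (4.5/3.5)(23 − 21.2) + 14.3 = 16.61
anchor → Form Beta (Group B): y = (4.3/5.3)(16.61 − 15.4) + 23.2 = 24.2

24.2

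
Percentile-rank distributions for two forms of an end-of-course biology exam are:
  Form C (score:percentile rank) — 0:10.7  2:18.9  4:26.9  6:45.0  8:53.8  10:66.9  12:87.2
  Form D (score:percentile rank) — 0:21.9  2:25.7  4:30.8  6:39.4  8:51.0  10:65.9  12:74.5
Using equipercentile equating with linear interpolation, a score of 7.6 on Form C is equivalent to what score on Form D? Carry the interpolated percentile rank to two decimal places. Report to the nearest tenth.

8.1

PR of 7.6 on Form C: 45.0 + (7.6 − 6)/(8 − 6) × (53.8 − 45.0) = 52.04
On Form D, PR 52.04 falls between score 8 (PR 51.0) and 10 (PR 65.9).
Interpolate: 8 + (52.04 − 51.0)/(65.9 − 51.0) × (10 − 8) = 8.1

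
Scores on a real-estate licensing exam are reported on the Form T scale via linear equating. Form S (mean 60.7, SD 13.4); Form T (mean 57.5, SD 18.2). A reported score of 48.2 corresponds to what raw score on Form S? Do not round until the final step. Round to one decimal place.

Invert y = (SD_Y/SD_X)(x − M_X) + M_Y:
x = (SD_X/SD_Y)(y − M_Y) + M_X = (13.4/18.2)(48.2 − 57.5) + 60.7
x = 0.736264 × -9.300 + 60.7 = 53.9

53.9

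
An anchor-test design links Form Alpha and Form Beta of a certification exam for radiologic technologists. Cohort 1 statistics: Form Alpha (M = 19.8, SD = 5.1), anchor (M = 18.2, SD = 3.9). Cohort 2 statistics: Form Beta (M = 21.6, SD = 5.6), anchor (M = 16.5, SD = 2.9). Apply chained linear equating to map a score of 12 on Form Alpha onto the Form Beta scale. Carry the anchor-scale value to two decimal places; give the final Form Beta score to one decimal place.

Form Alpha → anchor (Cohort 1): v = (3.9/5.1)(12 − 19.8) + 18.2 = 12.24
anchor → Form Beta (Cohort 2): y = (5.6/2.9)(12.24 − 16.5) + 21.6 = 13.4

13.4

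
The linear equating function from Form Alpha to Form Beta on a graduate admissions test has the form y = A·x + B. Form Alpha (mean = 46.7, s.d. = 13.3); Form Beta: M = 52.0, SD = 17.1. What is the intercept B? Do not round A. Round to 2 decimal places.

-8.04

A = SD_Y / SD_X = 17.1 / 13.3 = 1.285714
B = M_Y − A·M_X = 52.0 − 1.285714 × 46.7 = -8.04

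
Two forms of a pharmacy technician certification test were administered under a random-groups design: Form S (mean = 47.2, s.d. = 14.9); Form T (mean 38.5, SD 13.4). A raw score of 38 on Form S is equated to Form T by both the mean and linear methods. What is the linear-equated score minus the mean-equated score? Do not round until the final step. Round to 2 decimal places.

0.93

Mean-equated: 38 + (38.5 − 47.2) = 29.30
Linear-equated: (13.4/14.9)(38 − 47.2) + 38.5 = 30.226
Difference = 30.226 − 29.30 = 0.93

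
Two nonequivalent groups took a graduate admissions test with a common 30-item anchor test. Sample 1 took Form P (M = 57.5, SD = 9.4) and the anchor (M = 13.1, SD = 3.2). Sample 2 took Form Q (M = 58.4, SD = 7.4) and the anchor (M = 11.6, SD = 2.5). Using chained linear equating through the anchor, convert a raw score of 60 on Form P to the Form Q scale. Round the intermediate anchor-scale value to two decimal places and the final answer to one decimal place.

65.4

Form P → anchor (Sample 1): v = (3.2/9.4)(60 − 57.5) + 13.1 = 13.95
anchor → Form Q (Sample 2): y = (7.4/2.5)(13.95 − 11.6) + 58.4 = 65.4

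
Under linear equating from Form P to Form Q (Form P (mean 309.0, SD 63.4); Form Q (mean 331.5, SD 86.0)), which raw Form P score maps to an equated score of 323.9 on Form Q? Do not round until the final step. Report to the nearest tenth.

Invert y = (SD_Y/SD_X)(x − M_X) + M_Y:
x = (SD_X/SD_Y)(y − M_Y) + M_X = (63.4/86.0)(323.9 − 331.5) + 309.0
x = 0.737209 × -7.600 + 309.0 = 303.4

303.4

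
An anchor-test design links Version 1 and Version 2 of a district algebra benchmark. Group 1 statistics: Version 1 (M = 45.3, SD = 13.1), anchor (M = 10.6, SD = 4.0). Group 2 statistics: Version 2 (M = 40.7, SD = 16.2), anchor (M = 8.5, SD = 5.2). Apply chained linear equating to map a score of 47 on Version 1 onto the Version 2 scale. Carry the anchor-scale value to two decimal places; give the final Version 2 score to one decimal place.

Version 1 → anchor (Group 1): v = (4.0/13.1)(47 − 45.3) + 10.6 = 11.12
anchor → Version 2 (Group 2): y = (16.2/5.2)(11.12 − 8.5) + 40.7 = 48.9

48.9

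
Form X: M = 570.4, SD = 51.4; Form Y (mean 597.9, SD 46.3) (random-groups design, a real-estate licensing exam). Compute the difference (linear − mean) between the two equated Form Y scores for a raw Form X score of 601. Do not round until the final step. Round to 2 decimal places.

Mean-equated: 601 + (597.9 − 570.4) = 628.50
Linear-equated: (46.3/51.4)(601 − 570.4) + 597.9 = 625.464
Difference = 625.464 − 628.50 = -3.04

-3.04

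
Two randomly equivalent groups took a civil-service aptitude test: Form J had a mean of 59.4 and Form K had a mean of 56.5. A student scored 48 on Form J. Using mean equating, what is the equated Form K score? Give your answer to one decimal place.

45.1

Mean equating: y = x + (M_Y − M_X) = 48 + (56.5 − 59.4) = 45.1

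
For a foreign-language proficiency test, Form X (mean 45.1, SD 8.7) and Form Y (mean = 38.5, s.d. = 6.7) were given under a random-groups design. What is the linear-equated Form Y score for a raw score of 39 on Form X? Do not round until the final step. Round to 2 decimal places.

Linear equating: y = (SD_Y/SD_X)(x − M_X) + M_Y
y = (6.7/8.7)(39 − 45.1) + 38.5
y = 0.770115 × -6.1 + 38.5 = -4.6977 + 38.5 = 33.80

33.80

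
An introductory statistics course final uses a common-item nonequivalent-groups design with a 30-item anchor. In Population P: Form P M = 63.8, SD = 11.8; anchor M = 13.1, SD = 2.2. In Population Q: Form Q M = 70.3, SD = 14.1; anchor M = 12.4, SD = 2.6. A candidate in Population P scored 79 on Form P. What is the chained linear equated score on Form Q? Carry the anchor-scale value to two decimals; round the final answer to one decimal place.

89.4

Form P → anchor (Population P): v = (2.2/11.8)(79 − 63.8) + 13.1 = 15.93
anchor → Form Q (Population Q): y = (14.1/2.6)(15.93 − 12.4) + 70.3 = 89.4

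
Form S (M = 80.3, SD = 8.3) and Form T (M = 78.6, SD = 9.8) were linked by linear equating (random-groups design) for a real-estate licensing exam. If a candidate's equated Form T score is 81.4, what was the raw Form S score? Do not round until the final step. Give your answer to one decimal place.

82.7

Invert y = (SD_Y/SD_X)(x − M_X) + M_Y:
x = (SD_X/SD_Y)(y − M_Y) + M_X = (8.3/9.8)(81.4 − 78.6) + 80.3
x = 0.846939 × 2.800 + 80.3 = 82.7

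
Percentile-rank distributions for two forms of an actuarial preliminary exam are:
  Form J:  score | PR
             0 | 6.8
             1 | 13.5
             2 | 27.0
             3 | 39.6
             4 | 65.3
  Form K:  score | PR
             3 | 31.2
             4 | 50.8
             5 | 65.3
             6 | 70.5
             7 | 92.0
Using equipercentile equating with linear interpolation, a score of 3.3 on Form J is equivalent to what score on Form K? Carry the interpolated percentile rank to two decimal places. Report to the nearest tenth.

PR of 3.3 on Form J: 39.6 + (3.3 − 3)/(4 − 3) × (65.3 − 39.6) = 47.31
On Form K, PR 47.31 falls between score 3 (PR 31.2) and 4 (PR 50.8).
Interpolate: 3 + (47.31 − 31.2)/(50.8 − 31.2) × (4 − 3) = 3.8

3.8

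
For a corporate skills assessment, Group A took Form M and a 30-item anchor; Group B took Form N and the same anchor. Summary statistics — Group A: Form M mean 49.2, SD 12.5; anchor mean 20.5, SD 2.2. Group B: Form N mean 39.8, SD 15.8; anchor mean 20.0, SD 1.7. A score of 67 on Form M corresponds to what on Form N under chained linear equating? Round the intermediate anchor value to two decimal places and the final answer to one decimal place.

Form M → anchor (Group A): v = (2.2/12.5)(67 − 49.2) + 20.5 = 23.63
anchor → Form N (Group B): y = (15.8/1.7)(23.63 − 20.0) + 39.8 = 73.5

73.5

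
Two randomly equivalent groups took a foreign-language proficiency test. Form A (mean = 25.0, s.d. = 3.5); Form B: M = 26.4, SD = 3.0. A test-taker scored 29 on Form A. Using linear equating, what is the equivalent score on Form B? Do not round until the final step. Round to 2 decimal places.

29.83

Linear equating: y = (SD_Y/SD_X)(x − M_X) + M_Y
y = (3.0/3.5)(29 − 25.0) + 26.4
y = 0.857143 × 4.0 + 26.4 = 3.4286 + 26.4 = 29.83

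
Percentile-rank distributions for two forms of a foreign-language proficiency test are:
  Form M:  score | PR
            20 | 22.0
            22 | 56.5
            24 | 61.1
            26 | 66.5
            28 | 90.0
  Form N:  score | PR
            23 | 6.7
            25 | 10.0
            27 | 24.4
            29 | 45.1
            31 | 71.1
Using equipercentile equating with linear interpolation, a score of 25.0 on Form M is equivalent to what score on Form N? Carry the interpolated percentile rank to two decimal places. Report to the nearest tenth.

30.4

PR of 25.0 on Form M: 61.1 + (25.0 − 24)/(26 − 24) × (66.5 − 61.1) = 63.80
On Form N, PR 63.80 falls between score 29 (PR 45.1) and 31 (PR 71.1).
Interpolate: 29 + (63.80 − 45.1)/(71.1 − 45.1) × (31 − 29) = 30.4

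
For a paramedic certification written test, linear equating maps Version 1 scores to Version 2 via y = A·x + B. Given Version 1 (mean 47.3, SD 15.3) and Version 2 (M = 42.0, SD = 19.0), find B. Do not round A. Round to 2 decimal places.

-16.74

A = SD_Y / SD_X = 19.0 / 15.3 = 1.241830
B = M_Y − A·M_X = 42.0 − 1.241830 × 47.3 = -16.74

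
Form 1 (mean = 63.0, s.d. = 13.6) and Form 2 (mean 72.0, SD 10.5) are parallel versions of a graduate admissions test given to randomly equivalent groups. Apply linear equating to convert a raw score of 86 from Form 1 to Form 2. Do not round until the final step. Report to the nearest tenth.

89.8

Linear equating: y = (SD_Y/SD_X)(x − M_X) + M_Y
y = (10.5/13.6)(86 − 63.0) + 72.0
y = 0.772059 × 23.0 + 72.0 = 17.7574 + 72.0 = 89.8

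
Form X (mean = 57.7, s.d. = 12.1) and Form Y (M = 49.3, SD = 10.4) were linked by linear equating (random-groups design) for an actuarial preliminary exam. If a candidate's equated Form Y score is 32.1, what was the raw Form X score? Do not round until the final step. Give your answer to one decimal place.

37.7

Invert y = (SD_Y/SD_X)(x − M_X) + M_Y:
x = (SD_X/SD_Y)(y − M_Y) + M_X = (12.1/10.4)(32.1 − 49.3) + 57.7
x = 1.163462 × -17.200 + 57.7 = 37.7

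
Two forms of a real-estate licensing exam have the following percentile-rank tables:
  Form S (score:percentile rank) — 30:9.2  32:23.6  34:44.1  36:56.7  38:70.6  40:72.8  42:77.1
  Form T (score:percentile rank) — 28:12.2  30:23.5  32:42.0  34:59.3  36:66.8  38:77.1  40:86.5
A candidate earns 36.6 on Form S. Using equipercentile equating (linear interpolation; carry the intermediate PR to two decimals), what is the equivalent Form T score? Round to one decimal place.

34.4

PR of 36.6 on Form S: 56.7 + (36.6 − 36)/(38 − 36) × (70.6 − 56.7) = 60.87
On Form T, PR 60.87 falls between score 34 (PR 59.3) and 36 (PR 66.8).
Interpolate: 34 + (60.87 − 59.3)/(66.8 − 59.3) × (36 − 34) = 34.4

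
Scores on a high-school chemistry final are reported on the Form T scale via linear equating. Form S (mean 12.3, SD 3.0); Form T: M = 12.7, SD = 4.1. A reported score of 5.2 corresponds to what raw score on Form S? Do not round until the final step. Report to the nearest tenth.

6.8

Invert y = (SD_Y/SD_X)(x − M_X) + M_Y:
x = (SD_X/SD_Y)(y − M_Y) + M_X = (3.0/4.1)(5.2 − 12.7) + 12.3
x = 0.731707 × -7.500 + 12.3 = 6.8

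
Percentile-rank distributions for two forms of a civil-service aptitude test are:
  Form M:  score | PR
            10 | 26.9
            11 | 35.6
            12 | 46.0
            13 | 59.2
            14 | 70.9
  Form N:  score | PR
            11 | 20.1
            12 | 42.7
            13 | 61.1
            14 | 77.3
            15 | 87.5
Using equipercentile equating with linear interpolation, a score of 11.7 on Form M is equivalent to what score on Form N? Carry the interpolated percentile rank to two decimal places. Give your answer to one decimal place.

PR of 11.7 on Form M: 35.6 + (11.7 − 11)/(12 − 11) × (46.0 − 35.6) = 42.88
On Form N, PR 42.88 falls between score 12 (PR 42.7) and 13 (PR 61.1).
Interpolate: 12 + (42.88 − 42.7)/(61.1 − 42.7) × (13 − 12) = 12.0

12.0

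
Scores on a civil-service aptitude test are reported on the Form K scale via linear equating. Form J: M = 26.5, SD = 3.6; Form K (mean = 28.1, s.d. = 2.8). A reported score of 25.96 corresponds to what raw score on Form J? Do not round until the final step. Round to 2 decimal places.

Invert y = (SD_Y/SD_X)(x − M_X) + M_Y:
x = (SD_X/SD_Y)(y − M_Y) + M_X = (3.6/2.8)(25.96 − 28.1) + 26.5
x = 1.285714 × -2.140 + 26.5 = 23.75

23.75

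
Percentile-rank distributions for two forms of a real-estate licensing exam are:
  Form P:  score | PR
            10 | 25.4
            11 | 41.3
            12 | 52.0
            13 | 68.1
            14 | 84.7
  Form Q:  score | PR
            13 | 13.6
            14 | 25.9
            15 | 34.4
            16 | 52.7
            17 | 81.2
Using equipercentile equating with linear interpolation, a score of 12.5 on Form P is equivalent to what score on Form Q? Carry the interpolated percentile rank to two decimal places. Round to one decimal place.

16.3

PR of 12.5 on Form P: 52.0 + (12.5 − 12)/(13 − 12) × (68.1 − 52.0) = 60.05
On Form Q, PR 60.05 falls between score 16 (PR 52.7) and 17 (PR 81.2).
Interpolate: 16 + (60.05 − 52.7)/(81.2 − 52.7) × (17 − 16) = 16.3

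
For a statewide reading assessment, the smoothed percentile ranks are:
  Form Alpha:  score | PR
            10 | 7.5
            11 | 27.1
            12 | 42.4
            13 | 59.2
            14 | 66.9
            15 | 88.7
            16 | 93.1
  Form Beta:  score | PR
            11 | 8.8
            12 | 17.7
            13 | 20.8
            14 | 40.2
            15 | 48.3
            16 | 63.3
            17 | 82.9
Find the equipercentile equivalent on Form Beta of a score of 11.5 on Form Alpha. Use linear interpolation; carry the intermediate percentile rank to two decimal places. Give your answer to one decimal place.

13.7

PR of 11.5 on Form Alpha: 27.1 + (11.5 − 11)/(12 − 11) × (42.4 − 27.1) = 34.75
On Form Beta, PR 34.75 falls between score 13 (PR 20.8) and 14 (PR 40.2).
Interpolate: 13 + (34.75 − 20.8)/(40.2 − 20.8) × (14 − 13) = 13.7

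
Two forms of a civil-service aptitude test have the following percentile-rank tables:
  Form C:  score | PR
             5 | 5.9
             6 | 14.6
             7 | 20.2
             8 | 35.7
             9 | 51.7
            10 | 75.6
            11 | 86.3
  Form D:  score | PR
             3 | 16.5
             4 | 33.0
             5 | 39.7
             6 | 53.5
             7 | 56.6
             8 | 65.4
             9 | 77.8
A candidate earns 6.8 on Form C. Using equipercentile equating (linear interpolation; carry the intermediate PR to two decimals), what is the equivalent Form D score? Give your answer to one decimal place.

PR of 6.8 on Form C: 14.6 + (6.8 − 6)/(7 − 6) × (20.2 − 14.6) = 19.08
On Form D, PR 19.08 falls between score 3 (PR 16.5) and 4 (PR 33.0).
Interpolate: 3 + (19.08 − 16.5)/(33.0 − 16.5) × (4 − 3) = 3.2

3.2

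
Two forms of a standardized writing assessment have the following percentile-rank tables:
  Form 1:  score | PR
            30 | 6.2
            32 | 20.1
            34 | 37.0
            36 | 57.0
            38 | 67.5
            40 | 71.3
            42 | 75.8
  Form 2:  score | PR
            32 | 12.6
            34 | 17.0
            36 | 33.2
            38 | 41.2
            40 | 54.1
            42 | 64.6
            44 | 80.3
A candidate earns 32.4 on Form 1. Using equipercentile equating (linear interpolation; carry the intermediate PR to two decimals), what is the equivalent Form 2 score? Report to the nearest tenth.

34.8

PR of 32.4 on Form 1: 20.1 + (32.4 − 32)/(34 − 32) × (37.0 − 20.1) = 23.48
On Form 2, PR 23.48 falls between score 34 (PR 17.0) and 36 (PR 33.2).
Interpolate: 34 + (23.48 − 17.0)/(33.2 − 17.0) × (36 − 34) = 34.8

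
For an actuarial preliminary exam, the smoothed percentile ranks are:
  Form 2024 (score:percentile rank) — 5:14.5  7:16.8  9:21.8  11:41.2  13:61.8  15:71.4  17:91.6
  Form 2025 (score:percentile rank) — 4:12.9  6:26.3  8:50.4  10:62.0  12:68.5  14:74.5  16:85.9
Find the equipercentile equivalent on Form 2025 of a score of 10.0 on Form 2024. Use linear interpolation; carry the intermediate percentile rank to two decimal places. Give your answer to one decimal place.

6.4

PR of 10.0 on Form 2024: 21.8 + (10.0 − 9)/(11 − 9) × (41.2 − 21.8) = 31.50
On Form 2025, PR 31.50 falls between score 6 (PR 26.3) and 8 (PR 50.4).
Interpolate: 6 + (31.50 − 26.3)/(50.4 − 26.3) × (8 − 6) = 6.4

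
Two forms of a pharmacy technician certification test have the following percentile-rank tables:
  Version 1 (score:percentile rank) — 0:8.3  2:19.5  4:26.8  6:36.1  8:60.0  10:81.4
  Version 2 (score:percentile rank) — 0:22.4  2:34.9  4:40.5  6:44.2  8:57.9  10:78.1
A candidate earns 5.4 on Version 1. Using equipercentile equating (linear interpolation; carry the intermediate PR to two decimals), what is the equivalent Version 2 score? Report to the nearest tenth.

1.7

PR of 5.4 on Version 1: 26.8 + (5.4 − 4)/(6 − 4) × (36.1 − 26.8) = 33.31
On Version 2, PR 33.31 falls between score 0 (PR 22.4) and 2 (PR 34.9).
Interpolate: 0 + (33.31 − 22.4)/(34.9 − 22.4) × (2 − 0) = 1.7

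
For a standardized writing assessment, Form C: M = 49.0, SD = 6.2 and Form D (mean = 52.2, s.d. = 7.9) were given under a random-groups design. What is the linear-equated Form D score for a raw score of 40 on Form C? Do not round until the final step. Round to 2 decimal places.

Linear equating: y = (SD_Y/SD_X)(x − M_X) + M_Y
y = (7.9/6.2)(40 − 49.0) + 52.2
y = 1.274194 × -9.0 + 52.2 = -11.4677 + 52.2 = 40.73

40.73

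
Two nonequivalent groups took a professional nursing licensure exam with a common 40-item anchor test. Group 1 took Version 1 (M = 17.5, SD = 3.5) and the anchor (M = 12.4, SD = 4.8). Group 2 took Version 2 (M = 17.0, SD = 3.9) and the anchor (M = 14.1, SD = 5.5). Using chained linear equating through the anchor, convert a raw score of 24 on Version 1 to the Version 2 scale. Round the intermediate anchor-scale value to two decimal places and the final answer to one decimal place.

22.1

Version 1 → anchor (Group 1): v = (4.8/3.5)(24 − 17.5) + 12.4 = 21.31
anchor → Version 2 (Group 2): y = (3.9/5.5)(21.31 − 14.1) + 17.0 = 22.1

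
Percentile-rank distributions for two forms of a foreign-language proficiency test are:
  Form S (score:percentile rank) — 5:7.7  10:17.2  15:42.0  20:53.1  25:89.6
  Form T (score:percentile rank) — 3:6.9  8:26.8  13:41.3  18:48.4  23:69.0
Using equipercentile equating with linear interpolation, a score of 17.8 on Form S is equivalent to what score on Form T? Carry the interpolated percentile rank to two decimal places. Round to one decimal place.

PR of 17.8 on Form S: 42.0 + (17.8 − 15)/(20 − 15) × (53.1 − 42.0) = 48.22
On Form T, PR 48.22 falls between score 13 (PR 41.3) and 18 (PR 48.4).
Interpolate: 13 + (48.22 − 41.3)/(48.4 − 41.3) × (18 − 13) = 17.9

17.9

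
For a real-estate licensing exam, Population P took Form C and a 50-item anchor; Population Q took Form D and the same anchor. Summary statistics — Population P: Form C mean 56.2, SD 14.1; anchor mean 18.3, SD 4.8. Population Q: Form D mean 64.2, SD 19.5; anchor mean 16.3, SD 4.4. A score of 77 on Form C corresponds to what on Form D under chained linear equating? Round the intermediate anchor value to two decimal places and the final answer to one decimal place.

104.4

Form C → anchor (Population P): v = (4.8/14.1)(77 − 56.2) + 18.3 = 25.38
anchor → Form D (Population Q): y = (19.5/4.4)(25.38 − 16.3) + 64.2 = 104.4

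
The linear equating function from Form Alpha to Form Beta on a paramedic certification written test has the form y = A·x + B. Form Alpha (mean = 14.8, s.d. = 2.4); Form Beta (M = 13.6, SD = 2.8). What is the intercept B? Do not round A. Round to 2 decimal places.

-3.67

A = SD_Y / SD_X = 2.8 / 2.4 = 1.166667
B = M_Y − A·M_X = 13.6 − 1.166667 × 14.8 = -3.67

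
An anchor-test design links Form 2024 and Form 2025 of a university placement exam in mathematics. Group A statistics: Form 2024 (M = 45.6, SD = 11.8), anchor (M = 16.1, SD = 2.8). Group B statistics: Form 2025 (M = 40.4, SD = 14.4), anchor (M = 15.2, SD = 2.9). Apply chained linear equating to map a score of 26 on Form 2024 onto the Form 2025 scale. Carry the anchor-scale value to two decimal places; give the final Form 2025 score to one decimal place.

Form 2024 → anchor (Group A): v = (2.8/11.8)(26 − 45.6) + 16.1 = 11.45
anchor → Form 2025 (Group B): y = (14.4/2.9)(11.45 − 15.2) + 40.4 = 21.8

21.8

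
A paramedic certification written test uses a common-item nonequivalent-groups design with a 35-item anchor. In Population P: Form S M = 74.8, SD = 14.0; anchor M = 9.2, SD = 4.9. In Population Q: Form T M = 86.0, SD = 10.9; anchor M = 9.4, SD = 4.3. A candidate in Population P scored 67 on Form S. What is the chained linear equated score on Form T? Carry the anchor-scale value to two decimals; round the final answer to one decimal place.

78.6

Form S → anchor (Population P): v = (4.9/14.0)(67 − 74.8) + 9.2 = 6.47
anchor → Form T (Population Q): y = (10.9/4.3)(6.47 − 9.4) + 86.0 = 78.6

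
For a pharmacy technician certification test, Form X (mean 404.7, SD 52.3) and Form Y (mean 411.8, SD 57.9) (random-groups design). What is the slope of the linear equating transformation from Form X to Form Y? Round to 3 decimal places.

A = SD_Y / SD_X = 57.9 / 52.3 = 1.107

1.107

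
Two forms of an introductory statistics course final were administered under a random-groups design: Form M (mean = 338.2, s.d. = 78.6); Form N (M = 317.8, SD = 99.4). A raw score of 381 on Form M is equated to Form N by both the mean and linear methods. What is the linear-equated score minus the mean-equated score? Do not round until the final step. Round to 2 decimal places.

Mean-equated: 381 + (317.8 − 338.2) = 360.60
Linear-equated: (99.4/78.6)(381 − 338.2) + 317.8 = 371.926
Difference = 371.926 − 360.60 = 11.33

11.33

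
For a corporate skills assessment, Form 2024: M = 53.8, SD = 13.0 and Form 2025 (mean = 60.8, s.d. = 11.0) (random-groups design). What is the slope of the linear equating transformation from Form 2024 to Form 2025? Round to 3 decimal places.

0.846

A = SD_Y / SD_X = 11.0 / 13.0 = 0.846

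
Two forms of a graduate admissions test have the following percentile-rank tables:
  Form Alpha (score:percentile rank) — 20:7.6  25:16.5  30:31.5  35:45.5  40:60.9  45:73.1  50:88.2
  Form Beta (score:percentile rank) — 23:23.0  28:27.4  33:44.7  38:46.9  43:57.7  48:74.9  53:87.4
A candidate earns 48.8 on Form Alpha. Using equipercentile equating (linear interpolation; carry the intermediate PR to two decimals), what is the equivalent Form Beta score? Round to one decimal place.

51.9

PR of 48.8 on Form Alpha: 73.1 + (48.8 − 45)/(50 − 45) × (88.2 − 73.1) = 84.58
On Form Beta, PR 84.58 falls between score 48 (PR 74.9) and 53 (PR 87.4).
Interpolate: 48 + (84.58 − 74.9)/(87.4 − 74.9) × (53 − 48) = 51.9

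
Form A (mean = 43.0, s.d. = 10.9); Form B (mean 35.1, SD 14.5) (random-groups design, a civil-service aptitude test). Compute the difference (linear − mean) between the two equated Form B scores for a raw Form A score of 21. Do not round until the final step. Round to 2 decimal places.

Mean-equated: 21 + (35.1 − 43.0) = 13.10
Linear-equated: (14.5/10.9)(21 − 43.0) + 35.1 = 5.834
Difference = 5.834 − 13.10 = -7.27

-7.27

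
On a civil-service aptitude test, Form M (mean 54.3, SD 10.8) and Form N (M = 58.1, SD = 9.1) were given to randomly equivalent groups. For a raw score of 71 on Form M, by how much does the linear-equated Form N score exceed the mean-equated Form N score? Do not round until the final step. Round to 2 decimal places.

Mean-equated: 71 + (58.1 − 54.3) = 74.80
Linear-equated: (9.1/10.8)(71 − 54.3) + 58.1 = 72.171
Difference = 72.171 − 74.80 = -2.63

-2.63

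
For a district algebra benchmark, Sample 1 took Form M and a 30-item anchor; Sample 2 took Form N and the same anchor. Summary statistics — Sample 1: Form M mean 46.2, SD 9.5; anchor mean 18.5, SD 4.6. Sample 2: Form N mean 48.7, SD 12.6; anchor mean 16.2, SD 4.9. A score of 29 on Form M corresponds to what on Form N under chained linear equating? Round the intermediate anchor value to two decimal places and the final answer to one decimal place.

Form M → anchor (Sample 1): v = (4.6/9.5)(29 − 46.2) + 18.5 = 10.17
anchor → Form N (Sample 2): y = (12.6/4.9)(10.17 − 16.2) + 48.7 = 33.2

33.2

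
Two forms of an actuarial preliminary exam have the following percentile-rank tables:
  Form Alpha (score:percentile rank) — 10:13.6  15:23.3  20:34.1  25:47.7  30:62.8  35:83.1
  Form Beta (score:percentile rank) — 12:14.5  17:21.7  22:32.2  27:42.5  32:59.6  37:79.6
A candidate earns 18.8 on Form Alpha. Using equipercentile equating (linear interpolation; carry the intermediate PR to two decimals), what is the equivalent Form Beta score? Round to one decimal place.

21.7

PR of 18.8 on Form Alpha: 23.3 + (18.8 − 15)/(20 − 15) × (34.1 − 23.3) = 31.51
On Form Beta, PR 31.51 falls between score 17 (PR 21.7) and 22 (PR 32.2).
Interpolate: 17 + (31.51 − 21.7)/(32.2 − 21.7) × (22 − 17) = 21.7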